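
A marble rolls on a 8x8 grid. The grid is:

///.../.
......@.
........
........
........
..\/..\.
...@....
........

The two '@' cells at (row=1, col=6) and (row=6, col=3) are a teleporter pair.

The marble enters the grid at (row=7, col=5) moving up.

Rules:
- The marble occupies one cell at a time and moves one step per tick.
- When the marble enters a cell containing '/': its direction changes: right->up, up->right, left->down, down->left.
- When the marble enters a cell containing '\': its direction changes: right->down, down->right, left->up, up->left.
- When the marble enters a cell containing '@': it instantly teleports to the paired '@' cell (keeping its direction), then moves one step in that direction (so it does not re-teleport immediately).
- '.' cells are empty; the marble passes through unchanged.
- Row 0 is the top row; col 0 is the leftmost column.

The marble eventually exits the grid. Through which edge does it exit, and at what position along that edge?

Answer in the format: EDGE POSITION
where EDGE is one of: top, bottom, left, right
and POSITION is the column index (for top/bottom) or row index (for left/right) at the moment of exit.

Answer: top 5

Derivation:
Step 1: enter (7,5), '.' pass, move up to (6,5)
Step 2: enter (6,5), '.' pass, move up to (5,5)
Step 3: enter (5,5), '.' pass, move up to (4,5)
Step 4: enter (4,5), '.' pass, move up to (3,5)
Step 5: enter (3,5), '.' pass, move up to (2,5)
Step 6: enter (2,5), '.' pass, move up to (1,5)
Step 7: enter (1,5), '.' pass, move up to (0,5)
Step 8: enter (0,5), '.' pass, move up to (-1,5)
Step 9: at (-1,5) — EXIT via top edge, pos 5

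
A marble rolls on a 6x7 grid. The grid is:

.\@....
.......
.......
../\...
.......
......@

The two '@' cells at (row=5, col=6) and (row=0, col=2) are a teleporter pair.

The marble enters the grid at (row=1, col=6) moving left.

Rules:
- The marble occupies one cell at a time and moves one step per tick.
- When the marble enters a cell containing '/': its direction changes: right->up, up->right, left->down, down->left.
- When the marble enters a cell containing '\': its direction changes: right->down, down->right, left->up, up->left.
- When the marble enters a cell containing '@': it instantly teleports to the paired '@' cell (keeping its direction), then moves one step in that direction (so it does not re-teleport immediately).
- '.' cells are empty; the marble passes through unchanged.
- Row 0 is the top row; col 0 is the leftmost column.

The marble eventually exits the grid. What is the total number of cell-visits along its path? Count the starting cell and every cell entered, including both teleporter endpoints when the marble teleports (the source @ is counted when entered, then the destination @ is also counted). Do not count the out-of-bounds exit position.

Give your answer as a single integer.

Step 1: enter (1,6), '.' pass, move left to (1,5)
Step 2: enter (1,5), '.' pass, move left to (1,4)
Step 3: enter (1,4), '.' pass, move left to (1,3)
Step 4: enter (1,3), '.' pass, move left to (1,2)
Step 5: enter (1,2), '.' pass, move left to (1,1)
Step 6: enter (1,1), '.' pass, move left to (1,0)
Step 7: enter (1,0), '.' pass, move left to (1,-1)
Step 8: at (1,-1) — EXIT via left edge, pos 1
Path length (cell visits): 7

Answer: 7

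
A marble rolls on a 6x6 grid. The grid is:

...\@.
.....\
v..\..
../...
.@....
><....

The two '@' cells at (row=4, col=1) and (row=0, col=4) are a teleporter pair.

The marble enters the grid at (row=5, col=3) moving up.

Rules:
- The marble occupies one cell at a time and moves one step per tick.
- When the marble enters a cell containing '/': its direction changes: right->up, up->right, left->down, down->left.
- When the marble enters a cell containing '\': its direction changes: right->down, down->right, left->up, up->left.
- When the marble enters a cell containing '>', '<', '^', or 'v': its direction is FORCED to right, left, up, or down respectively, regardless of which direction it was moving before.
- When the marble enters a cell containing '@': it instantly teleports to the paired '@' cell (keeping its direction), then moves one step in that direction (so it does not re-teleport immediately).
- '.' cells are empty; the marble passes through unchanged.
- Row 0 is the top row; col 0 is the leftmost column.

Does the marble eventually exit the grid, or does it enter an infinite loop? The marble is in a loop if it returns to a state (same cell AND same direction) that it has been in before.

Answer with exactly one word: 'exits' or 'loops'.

Step 1: enter (5,3), '.' pass, move up to (4,3)
Step 2: enter (4,3), '.' pass, move up to (3,3)
Step 3: enter (3,3), '.' pass, move up to (2,3)
Step 4: enter (2,3), '\' deflects up->left, move left to (2,2)
Step 5: enter (2,2), '.' pass, move left to (2,1)
Step 6: enter (2,1), '.' pass, move left to (2,0)
Step 7: enter (2,0), 'v' forces left->down, move down to (3,0)
Step 8: enter (3,0), '.' pass, move down to (4,0)
Step 9: enter (4,0), '.' pass, move down to (5,0)
Step 10: enter (5,0), '>' forces down->right, move right to (5,1)
Step 11: enter (5,1), '<' forces right->left, move left to (5,0)
Step 12: enter (5,0), '>' forces left->right, move right to (5,1)
Step 13: at (5,1) dir=right — LOOP DETECTED (seen before)

Answer: loops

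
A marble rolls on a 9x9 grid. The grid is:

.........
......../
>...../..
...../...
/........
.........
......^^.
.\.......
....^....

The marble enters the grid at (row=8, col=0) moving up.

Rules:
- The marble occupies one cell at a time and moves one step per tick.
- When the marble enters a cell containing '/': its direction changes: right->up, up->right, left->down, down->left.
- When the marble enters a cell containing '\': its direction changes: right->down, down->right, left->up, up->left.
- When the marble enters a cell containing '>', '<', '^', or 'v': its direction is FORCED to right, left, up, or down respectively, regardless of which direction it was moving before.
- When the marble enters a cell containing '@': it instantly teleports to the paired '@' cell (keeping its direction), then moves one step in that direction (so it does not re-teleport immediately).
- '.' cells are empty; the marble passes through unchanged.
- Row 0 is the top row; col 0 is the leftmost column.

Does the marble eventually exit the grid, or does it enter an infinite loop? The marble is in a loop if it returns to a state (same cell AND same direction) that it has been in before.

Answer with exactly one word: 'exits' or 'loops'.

Step 1: enter (8,0), '.' pass, move up to (7,0)
Step 2: enter (7,0), '.' pass, move up to (6,0)
Step 3: enter (6,0), '.' pass, move up to (5,0)
Step 4: enter (5,0), '.' pass, move up to (4,0)
Step 5: enter (4,0), '/' deflects up->right, move right to (4,1)
Step 6: enter (4,1), '.' pass, move right to (4,2)
Step 7: enter (4,2), '.' pass, move right to (4,3)
Step 8: enter (4,3), '.' pass, move right to (4,4)
Step 9: enter (4,4), '.' pass, move right to (4,5)
Step 10: enter (4,5), '.' pass, move right to (4,6)
Step 11: enter (4,6), '.' pass, move right to (4,7)
Step 12: enter (4,7), '.' pass, move right to (4,8)
Step 13: enter (4,8), '.' pass, move right to (4,9)
Step 14: at (4,9) — EXIT via right edge, pos 4

Answer: exits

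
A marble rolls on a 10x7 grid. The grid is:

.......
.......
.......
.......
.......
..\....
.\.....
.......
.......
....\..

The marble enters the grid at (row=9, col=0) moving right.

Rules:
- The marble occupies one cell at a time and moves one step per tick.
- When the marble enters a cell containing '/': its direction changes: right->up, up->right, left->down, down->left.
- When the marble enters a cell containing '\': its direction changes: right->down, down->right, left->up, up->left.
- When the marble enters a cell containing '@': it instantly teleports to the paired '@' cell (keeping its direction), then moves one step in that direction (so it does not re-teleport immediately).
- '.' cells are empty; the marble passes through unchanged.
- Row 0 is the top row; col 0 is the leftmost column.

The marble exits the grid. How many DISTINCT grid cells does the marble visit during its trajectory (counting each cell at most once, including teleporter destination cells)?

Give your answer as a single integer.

Answer: 5

Derivation:
Step 1: enter (9,0), '.' pass, move right to (9,1)
Step 2: enter (9,1), '.' pass, move right to (9,2)
Step 3: enter (9,2), '.' pass, move right to (9,3)
Step 4: enter (9,3), '.' pass, move right to (9,4)
Step 5: enter (9,4), '\' deflects right->down, move down to (10,4)
Step 6: at (10,4) — EXIT via bottom edge, pos 4
Distinct cells visited: 5 (path length 5)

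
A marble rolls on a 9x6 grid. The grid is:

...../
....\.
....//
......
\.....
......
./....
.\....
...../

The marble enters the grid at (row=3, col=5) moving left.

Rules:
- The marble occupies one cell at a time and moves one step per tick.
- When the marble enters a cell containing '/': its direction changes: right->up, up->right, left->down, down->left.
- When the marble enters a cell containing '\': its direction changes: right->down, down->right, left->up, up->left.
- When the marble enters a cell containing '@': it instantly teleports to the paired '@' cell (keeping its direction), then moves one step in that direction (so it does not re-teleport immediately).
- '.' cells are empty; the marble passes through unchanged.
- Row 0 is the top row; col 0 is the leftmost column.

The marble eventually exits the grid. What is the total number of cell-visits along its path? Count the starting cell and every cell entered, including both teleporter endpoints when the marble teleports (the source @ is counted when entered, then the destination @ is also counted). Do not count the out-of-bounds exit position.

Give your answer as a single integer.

Answer: 6

Derivation:
Step 1: enter (3,5), '.' pass, move left to (3,4)
Step 2: enter (3,4), '.' pass, move left to (3,3)
Step 3: enter (3,3), '.' pass, move left to (3,2)
Step 4: enter (3,2), '.' pass, move left to (3,1)
Step 5: enter (3,1), '.' pass, move left to (3,0)
Step 6: enter (3,0), '.' pass, move left to (3,-1)
Step 7: at (3,-1) — EXIT via left edge, pos 3
Path length (cell visits): 6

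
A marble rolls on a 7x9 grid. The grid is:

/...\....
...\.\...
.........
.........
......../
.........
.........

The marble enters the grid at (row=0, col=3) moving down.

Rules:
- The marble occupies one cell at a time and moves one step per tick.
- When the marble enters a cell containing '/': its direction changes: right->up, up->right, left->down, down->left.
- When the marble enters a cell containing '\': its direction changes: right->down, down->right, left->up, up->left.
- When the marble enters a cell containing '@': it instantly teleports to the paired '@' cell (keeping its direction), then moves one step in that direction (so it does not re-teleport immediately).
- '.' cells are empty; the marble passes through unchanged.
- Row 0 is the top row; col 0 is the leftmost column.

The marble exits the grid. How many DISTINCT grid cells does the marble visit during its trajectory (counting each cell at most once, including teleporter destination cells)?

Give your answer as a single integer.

Answer: 9

Derivation:
Step 1: enter (0,3), '.' pass, move down to (1,3)
Step 2: enter (1,3), '\' deflects down->right, move right to (1,4)
Step 3: enter (1,4), '.' pass, move right to (1,5)
Step 4: enter (1,5), '\' deflects right->down, move down to (2,5)
Step 5: enter (2,5), '.' pass, move down to (3,5)
Step 6: enter (3,5), '.' pass, move down to (4,5)
Step 7: enter (4,5), '.' pass, move down to (5,5)
Step 8: enter (5,5), '.' pass, move down to (6,5)
Step 9: enter (6,5), '.' pass, move down to (7,5)
Step 10: at (7,5) — EXIT via bottom edge, pos 5
Distinct cells visited: 9 (path length 9)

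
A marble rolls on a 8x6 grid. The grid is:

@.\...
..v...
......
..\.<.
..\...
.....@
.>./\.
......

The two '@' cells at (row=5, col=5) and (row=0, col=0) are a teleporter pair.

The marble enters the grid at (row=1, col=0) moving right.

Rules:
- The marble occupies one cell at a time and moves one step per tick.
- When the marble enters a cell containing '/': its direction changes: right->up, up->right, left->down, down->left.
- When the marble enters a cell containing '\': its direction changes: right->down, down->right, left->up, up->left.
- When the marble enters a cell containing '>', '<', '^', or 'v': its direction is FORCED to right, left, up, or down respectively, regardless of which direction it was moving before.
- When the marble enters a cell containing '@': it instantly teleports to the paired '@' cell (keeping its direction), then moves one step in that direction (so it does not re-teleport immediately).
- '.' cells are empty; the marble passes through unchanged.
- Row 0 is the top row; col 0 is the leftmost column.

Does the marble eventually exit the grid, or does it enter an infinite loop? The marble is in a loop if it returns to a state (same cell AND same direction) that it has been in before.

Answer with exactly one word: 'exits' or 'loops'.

Answer: loops

Derivation:
Step 1: enter (1,0), '.' pass, move right to (1,1)
Step 2: enter (1,1), '.' pass, move right to (1,2)
Step 3: enter (1,2), 'v' forces right->down, move down to (2,2)
Step 4: enter (2,2), '.' pass, move down to (3,2)
Step 5: enter (3,2), '\' deflects down->right, move right to (3,3)
Step 6: enter (3,3), '.' pass, move right to (3,4)
Step 7: enter (3,4), '<' forces right->left, move left to (3,3)
Step 8: enter (3,3), '.' pass, move left to (3,2)
Step 9: enter (3,2), '\' deflects left->up, move up to (2,2)
Step 10: enter (2,2), '.' pass, move up to (1,2)
Step 11: enter (1,2), 'v' forces up->down, move down to (2,2)
Step 12: at (2,2) dir=down — LOOP DETECTED (seen before)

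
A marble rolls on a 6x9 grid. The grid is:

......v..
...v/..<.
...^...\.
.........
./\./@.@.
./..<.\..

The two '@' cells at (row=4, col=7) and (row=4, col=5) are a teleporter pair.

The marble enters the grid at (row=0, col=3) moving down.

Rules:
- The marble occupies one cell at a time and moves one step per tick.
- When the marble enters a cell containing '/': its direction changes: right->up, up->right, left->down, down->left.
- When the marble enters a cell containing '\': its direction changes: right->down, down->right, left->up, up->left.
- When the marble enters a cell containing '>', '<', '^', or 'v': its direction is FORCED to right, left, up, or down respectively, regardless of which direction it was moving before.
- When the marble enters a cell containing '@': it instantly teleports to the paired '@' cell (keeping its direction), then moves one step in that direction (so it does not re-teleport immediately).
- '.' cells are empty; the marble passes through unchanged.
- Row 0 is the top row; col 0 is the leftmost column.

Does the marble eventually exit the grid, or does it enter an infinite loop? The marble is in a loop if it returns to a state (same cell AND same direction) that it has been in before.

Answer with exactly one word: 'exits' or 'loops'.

Answer: loops

Derivation:
Step 1: enter (0,3), '.' pass, move down to (1,3)
Step 2: enter (1,3), 'v' forces down->down, move down to (2,3)
Step 3: enter (2,3), '^' forces down->up, move up to (1,3)
Step 4: enter (1,3), 'v' forces up->down, move down to (2,3)
Step 5: at (2,3) dir=down — LOOP DETECTED (seen before)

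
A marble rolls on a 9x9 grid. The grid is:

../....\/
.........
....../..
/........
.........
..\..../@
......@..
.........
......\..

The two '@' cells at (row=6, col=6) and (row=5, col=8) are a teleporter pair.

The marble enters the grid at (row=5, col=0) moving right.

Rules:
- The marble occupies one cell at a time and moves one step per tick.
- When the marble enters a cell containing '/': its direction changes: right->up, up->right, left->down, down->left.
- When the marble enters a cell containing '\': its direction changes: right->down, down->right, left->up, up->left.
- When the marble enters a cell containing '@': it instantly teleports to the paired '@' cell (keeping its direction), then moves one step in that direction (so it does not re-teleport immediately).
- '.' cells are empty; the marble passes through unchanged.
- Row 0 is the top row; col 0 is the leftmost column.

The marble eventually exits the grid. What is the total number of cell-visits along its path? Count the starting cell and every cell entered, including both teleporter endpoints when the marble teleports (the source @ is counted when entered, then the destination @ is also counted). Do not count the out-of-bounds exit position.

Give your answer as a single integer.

Step 1: enter (5,0), '.' pass, move right to (5,1)
Step 2: enter (5,1), '.' pass, move right to (5,2)
Step 3: enter (5,2), '\' deflects right->down, move down to (6,2)
Step 4: enter (6,2), '.' pass, move down to (7,2)
Step 5: enter (7,2), '.' pass, move down to (8,2)
Step 6: enter (8,2), '.' pass, move down to (9,2)
Step 7: at (9,2) — EXIT via bottom edge, pos 2
Path length (cell visits): 6

Answer: 6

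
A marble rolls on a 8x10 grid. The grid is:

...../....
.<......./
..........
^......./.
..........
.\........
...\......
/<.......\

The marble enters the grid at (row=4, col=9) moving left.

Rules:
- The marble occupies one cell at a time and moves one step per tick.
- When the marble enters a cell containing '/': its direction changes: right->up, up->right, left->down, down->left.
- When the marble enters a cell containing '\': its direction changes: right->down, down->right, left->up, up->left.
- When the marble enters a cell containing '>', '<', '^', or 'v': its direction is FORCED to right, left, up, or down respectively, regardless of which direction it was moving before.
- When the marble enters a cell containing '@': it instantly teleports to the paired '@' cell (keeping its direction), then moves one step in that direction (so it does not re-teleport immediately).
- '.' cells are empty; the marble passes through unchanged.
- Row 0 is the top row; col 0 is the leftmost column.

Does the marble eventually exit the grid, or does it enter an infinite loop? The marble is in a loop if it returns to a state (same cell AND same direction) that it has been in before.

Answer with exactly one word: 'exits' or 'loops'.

Answer: exits

Derivation:
Step 1: enter (4,9), '.' pass, move left to (4,8)
Step 2: enter (4,8), '.' pass, move left to (4,7)
Step 3: enter (4,7), '.' pass, move left to (4,6)
Step 4: enter (4,6), '.' pass, move left to (4,5)
Step 5: enter (4,5), '.' pass, move left to (4,4)
Step 6: enter (4,4), '.' pass, move left to (4,3)
Step 7: enter (4,3), '.' pass, move left to (4,2)
Step 8: enter (4,2), '.' pass, move left to (4,1)
Step 9: enter (4,1), '.' pass, move left to (4,0)
Step 10: enter (4,0), '.' pass, move left to (4,-1)
Step 11: at (4,-1) — EXIT via left edge, pos 4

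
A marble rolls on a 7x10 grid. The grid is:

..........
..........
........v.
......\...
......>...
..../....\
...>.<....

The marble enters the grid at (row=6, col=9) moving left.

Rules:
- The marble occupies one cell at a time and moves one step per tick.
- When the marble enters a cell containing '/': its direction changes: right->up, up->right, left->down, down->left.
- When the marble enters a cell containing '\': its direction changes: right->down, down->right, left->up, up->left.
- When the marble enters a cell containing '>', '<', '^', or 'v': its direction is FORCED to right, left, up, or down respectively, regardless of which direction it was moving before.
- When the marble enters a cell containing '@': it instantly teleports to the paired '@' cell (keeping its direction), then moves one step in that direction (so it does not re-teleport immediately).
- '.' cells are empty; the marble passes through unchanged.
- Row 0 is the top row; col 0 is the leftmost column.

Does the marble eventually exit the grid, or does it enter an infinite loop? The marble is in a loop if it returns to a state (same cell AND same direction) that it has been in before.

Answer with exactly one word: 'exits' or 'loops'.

Answer: loops

Derivation:
Step 1: enter (6,9), '.' pass, move left to (6,8)
Step 2: enter (6,8), '.' pass, move left to (6,7)
Step 3: enter (6,7), '.' pass, move left to (6,6)
Step 4: enter (6,6), '.' pass, move left to (6,5)
Step 5: enter (6,5), '<' forces left->left, move left to (6,4)
Step 6: enter (6,4), '.' pass, move left to (6,3)
Step 7: enter (6,3), '>' forces left->right, move right to (6,4)
Step 8: enter (6,4), '.' pass, move right to (6,5)
Step 9: enter (6,5), '<' forces right->left, move left to (6,4)
Step 10: at (6,4) dir=left — LOOP DETECTED (seen before)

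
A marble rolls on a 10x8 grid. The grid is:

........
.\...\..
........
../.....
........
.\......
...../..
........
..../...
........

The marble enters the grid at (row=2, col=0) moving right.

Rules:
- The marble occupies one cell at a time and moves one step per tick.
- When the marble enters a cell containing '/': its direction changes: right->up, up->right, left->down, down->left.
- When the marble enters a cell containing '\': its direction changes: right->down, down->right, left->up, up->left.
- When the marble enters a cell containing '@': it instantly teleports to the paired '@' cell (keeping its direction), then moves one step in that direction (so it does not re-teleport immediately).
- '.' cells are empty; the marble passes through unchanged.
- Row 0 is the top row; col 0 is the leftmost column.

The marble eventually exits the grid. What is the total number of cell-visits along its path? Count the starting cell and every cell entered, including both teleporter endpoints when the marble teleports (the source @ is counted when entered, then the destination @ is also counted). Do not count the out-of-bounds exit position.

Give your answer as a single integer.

Step 1: enter (2,0), '.' pass, move right to (2,1)
Step 2: enter (2,1), '.' pass, move right to (2,2)
Step 3: enter (2,2), '.' pass, move right to (2,3)
Step 4: enter (2,3), '.' pass, move right to (2,4)
Step 5: enter (2,4), '.' pass, move right to (2,5)
Step 6: enter (2,5), '.' pass, move right to (2,6)
Step 7: enter (2,6), '.' pass, move right to (2,7)
Step 8: enter (2,7), '.' pass, move right to (2,8)
Step 9: at (2,8) — EXIT via right edge, pos 2
Path length (cell visits): 8

Answer: 8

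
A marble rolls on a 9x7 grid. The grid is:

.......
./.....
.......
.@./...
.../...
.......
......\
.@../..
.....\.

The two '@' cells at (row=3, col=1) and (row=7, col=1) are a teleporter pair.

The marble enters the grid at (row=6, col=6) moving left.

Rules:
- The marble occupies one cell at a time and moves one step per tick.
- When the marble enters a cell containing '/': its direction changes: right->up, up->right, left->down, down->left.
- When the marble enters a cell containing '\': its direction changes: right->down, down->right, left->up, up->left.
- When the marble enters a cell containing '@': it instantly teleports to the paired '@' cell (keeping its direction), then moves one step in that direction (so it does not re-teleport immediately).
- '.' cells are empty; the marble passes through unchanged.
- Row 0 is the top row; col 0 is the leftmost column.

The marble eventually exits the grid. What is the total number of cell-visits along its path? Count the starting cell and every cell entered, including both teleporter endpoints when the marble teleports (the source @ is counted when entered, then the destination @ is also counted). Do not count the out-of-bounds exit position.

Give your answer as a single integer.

Step 1: enter (6,6), '\' deflects left->up, move up to (5,6)
Step 2: enter (5,6), '.' pass, move up to (4,6)
Step 3: enter (4,6), '.' pass, move up to (3,6)
Step 4: enter (3,6), '.' pass, move up to (2,6)
Step 5: enter (2,6), '.' pass, move up to (1,6)
Step 6: enter (1,6), '.' pass, move up to (0,6)
Step 7: enter (0,6), '.' pass, move up to (-1,6)
Step 8: at (-1,6) — EXIT via top edge, pos 6
Path length (cell visits): 7

Answer: 7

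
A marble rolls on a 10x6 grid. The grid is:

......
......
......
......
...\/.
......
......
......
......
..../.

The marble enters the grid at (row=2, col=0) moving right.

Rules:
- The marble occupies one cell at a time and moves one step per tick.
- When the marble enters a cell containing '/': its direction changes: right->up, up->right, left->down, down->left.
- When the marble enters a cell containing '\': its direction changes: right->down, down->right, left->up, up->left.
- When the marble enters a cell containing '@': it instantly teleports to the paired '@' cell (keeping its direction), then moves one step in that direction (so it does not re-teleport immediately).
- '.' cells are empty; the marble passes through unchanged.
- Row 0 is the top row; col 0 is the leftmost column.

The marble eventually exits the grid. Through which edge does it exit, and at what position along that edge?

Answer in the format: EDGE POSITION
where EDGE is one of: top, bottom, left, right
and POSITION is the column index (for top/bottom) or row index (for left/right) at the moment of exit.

Step 1: enter (2,0), '.' pass, move right to (2,1)
Step 2: enter (2,1), '.' pass, move right to (2,2)
Step 3: enter (2,2), '.' pass, move right to (2,3)
Step 4: enter (2,3), '.' pass, move right to (2,4)
Step 5: enter (2,4), '.' pass, move right to (2,5)
Step 6: enter (2,5), '.' pass, move right to (2,6)
Step 7: at (2,6) — EXIT via right edge, pos 2

Answer: right 2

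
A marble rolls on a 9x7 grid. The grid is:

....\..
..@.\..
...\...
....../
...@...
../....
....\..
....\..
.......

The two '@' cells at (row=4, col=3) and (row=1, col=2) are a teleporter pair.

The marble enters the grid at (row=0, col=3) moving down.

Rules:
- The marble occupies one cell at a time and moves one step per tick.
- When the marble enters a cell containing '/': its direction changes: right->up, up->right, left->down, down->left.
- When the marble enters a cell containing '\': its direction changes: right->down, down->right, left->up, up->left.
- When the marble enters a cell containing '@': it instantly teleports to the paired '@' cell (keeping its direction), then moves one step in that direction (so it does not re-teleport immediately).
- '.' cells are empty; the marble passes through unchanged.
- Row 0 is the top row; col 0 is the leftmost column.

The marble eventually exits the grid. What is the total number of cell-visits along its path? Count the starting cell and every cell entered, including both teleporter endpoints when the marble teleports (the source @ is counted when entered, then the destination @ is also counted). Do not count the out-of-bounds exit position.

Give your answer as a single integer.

Answer: 6

Derivation:
Step 1: enter (0,3), '.' pass, move down to (1,3)
Step 2: enter (1,3), '.' pass, move down to (2,3)
Step 3: enter (2,3), '\' deflects down->right, move right to (2,4)
Step 4: enter (2,4), '.' pass, move right to (2,5)
Step 5: enter (2,5), '.' pass, move right to (2,6)
Step 6: enter (2,6), '.' pass, move right to (2,7)
Step 7: at (2,7) — EXIT via right edge, pos 2
Path length (cell visits): 6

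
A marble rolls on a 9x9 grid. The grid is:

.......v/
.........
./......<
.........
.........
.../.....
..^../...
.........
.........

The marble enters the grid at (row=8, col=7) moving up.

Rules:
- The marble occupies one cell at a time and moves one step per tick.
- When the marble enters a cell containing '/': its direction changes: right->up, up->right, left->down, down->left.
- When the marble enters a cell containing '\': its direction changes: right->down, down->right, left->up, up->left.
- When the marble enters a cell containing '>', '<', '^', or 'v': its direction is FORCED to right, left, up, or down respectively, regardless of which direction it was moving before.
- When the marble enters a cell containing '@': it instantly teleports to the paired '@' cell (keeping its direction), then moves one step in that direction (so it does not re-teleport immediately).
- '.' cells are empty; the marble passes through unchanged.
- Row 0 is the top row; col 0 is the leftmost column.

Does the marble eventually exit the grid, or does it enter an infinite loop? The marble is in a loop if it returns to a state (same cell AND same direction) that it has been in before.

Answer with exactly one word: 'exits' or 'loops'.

Step 1: enter (8,7), '.' pass, move up to (7,7)
Step 2: enter (7,7), '.' pass, move up to (6,7)
Step 3: enter (6,7), '.' pass, move up to (5,7)
Step 4: enter (5,7), '.' pass, move up to (4,7)
Step 5: enter (4,7), '.' pass, move up to (3,7)
Step 6: enter (3,7), '.' pass, move up to (2,7)
Step 7: enter (2,7), '.' pass, move up to (1,7)
Step 8: enter (1,7), '.' pass, move up to (0,7)
Step 9: enter (0,7), 'v' forces up->down, move down to (1,7)
Step 10: enter (1,7), '.' pass, move down to (2,7)
Step 11: enter (2,7), '.' pass, move down to (3,7)
Step 12: enter (3,7), '.' pass, move down to (4,7)
Step 13: enter (4,7), '.' pass, move down to (5,7)
Step 14: enter (5,7), '.' pass, move down to (6,7)
Step 15: enter (6,7), '.' pass, move down to (7,7)
Step 16: enter (7,7), '.' pass, move down to (8,7)
Step 17: enter (8,7), '.' pass, move down to (9,7)
Step 18: at (9,7) — EXIT via bottom edge, pos 7

Answer: exits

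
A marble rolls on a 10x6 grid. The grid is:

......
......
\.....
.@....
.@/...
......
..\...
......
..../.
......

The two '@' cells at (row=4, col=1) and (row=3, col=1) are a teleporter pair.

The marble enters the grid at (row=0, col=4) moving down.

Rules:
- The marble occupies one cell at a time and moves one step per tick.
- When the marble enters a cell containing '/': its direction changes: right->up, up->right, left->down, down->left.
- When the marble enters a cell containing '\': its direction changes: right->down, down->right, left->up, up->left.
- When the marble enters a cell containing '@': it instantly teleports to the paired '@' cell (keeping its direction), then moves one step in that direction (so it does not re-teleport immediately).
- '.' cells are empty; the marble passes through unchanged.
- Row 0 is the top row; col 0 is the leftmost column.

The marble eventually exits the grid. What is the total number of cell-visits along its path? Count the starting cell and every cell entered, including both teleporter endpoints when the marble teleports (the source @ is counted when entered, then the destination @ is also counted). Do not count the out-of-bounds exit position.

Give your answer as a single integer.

Step 1: enter (0,4), '.' pass, move down to (1,4)
Step 2: enter (1,4), '.' pass, move down to (2,4)
Step 3: enter (2,4), '.' pass, move down to (3,4)
Step 4: enter (3,4), '.' pass, move down to (4,4)
Step 5: enter (4,4), '.' pass, move down to (5,4)
Step 6: enter (5,4), '.' pass, move down to (6,4)
Step 7: enter (6,4), '.' pass, move down to (7,4)
Step 8: enter (7,4), '.' pass, move down to (8,4)
Step 9: enter (8,4), '/' deflects down->left, move left to (8,3)
Step 10: enter (8,3), '.' pass, move left to (8,2)
Step 11: enter (8,2), '.' pass, move left to (8,1)
Step 12: enter (8,1), '.' pass, move left to (8,0)
Step 13: enter (8,0), '.' pass, move left to (8,-1)
Step 14: at (8,-1) — EXIT via left edge, pos 8
Path length (cell visits): 13

Answer: 13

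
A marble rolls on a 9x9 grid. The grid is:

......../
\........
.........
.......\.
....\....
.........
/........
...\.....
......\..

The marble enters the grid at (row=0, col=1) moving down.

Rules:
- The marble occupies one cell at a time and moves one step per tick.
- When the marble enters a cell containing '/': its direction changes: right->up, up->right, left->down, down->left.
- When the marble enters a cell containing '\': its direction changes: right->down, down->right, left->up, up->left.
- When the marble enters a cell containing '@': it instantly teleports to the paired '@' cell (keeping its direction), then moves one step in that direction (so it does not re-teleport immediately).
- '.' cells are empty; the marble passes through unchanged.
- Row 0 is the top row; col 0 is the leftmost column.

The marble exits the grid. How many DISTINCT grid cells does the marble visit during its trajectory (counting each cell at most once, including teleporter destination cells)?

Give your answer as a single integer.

Step 1: enter (0,1), '.' pass, move down to (1,1)
Step 2: enter (1,1), '.' pass, move down to (2,1)
Step 3: enter (2,1), '.' pass, move down to (3,1)
Step 4: enter (3,1), '.' pass, move down to (4,1)
Step 5: enter (4,1), '.' pass, move down to (5,1)
Step 6: enter (5,1), '.' pass, move down to (6,1)
Step 7: enter (6,1), '.' pass, move down to (7,1)
Step 8: enter (7,1), '.' pass, move down to (8,1)
Step 9: enter (8,1), '.' pass, move down to (9,1)
Step 10: at (9,1) — EXIT via bottom edge, pos 1
Distinct cells visited: 9 (path length 9)

Answer: 9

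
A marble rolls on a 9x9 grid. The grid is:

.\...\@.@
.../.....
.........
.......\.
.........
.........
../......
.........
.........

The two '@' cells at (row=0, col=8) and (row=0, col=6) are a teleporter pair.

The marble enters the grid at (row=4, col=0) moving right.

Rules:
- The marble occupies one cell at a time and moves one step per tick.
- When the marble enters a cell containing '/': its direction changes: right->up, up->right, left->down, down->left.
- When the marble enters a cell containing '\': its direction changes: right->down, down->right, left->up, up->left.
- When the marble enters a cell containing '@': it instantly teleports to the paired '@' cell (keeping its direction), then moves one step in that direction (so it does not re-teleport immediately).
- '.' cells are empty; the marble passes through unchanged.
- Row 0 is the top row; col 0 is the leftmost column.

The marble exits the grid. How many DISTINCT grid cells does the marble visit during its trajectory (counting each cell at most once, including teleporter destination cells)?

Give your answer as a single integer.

Step 1: enter (4,0), '.' pass, move right to (4,1)
Step 2: enter (4,1), '.' pass, move right to (4,2)
Step 3: enter (4,2), '.' pass, move right to (4,3)
Step 4: enter (4,3), '.' pass, move right to (4,4)
Step 5: enter (4,4), '.' pass, move right to (4,5)
Step 6: enter (4,5), '.' pass, move right to (4,6)
Step 7: enter (4,6), '.' pass, move right to (4,7)
Step 8: enter (4,7), '.' pass, move right to (4,8)
Step 9: enter (4,8), '.' pass, move right to (4,9)
Step 10: at (4,9) — EXIT via right edge, pos 4
Distinct cells visited: 9 (path length 9)

Answer: 9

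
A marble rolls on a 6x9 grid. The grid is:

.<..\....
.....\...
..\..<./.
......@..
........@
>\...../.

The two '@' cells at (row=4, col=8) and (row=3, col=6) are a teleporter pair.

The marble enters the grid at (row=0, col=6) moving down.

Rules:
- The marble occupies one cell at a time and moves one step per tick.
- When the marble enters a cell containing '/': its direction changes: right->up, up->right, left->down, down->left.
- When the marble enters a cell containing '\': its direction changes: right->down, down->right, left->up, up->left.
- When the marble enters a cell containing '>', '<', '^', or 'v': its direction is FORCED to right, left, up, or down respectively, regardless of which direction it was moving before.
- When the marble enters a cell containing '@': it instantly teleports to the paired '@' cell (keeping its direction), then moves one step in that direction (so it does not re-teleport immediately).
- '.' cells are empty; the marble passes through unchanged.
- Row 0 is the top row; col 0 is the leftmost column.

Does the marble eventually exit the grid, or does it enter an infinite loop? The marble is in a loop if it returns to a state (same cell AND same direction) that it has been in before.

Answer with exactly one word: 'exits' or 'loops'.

Step 1: enter (0,6), '.' pass, move down to (1,6)
Step 2: enter (1,6), '.' pass, move down to (2,6)
Step 3: enter (2,6), '.' pass, move down to (3,6)
Step 4: enter (3,6), '@' teleport (3,6)->(4,8), also enter (4,8), move down to (5,8)
Step 5: enter (5,8), '.' pass, move down to (6,8)
Step 6: at (6,8) — EXIT via bottom edge, pos 8

Answer: exits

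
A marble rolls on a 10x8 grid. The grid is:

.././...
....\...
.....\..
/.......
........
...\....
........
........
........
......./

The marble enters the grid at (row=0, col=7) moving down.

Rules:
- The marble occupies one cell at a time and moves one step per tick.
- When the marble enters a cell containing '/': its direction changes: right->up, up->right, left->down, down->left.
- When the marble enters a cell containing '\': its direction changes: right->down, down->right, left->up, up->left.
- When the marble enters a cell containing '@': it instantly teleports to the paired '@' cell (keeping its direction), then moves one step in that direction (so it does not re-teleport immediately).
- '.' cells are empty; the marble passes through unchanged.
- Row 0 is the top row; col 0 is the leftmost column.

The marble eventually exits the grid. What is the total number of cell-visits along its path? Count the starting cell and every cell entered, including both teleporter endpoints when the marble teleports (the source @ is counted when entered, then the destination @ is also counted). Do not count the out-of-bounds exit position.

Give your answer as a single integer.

Step 1: enter (0,7), '.' pass, move down to (1,7)
Step 2: enter (1,7), '.' pass, move down to (2,7)
Step 3: enter (2,7), '.' pass, move down to (3,7)
Step 4: enter (3,7), '.' pass, move down to (4,7)
Step 5: enter (4,7), '.' pass, move down to (5,7)
Step 6: enter (5,7), '.' pass, move down to (6,7)
Step 7: enter (6,7), '.' pass, move down to (7,7)
Step 8: enter (7,7), '.' pass, move down to (8,7)
Step 9: enter (8,7), '.' pass, move down to (9,7)
Step 10: enter (9,7), '/' deflects down->left, move left to (9,6)
Step 11: enter (9,6), '.' pass, move left to (9,5)
Step 12: enter (9,5), '.' pass, move left to (9,4)
Step 13: enter (9,4), '.' pass, move left to (9,3)
Step 14: enter (9,3), '.' pass, move left to (9,2)
Step 15: enter (9,2), '.' pass, move left to (9,1)
Step 16: enter (9,1), '.' pass, move left to (9,0)
Step 17: enter (9,0), '.' pass, move left to (9,-1)
Step 18: at (9,-1) — EXIT via left edge, pos 9
Path length (cell visits): 17

Answer: 17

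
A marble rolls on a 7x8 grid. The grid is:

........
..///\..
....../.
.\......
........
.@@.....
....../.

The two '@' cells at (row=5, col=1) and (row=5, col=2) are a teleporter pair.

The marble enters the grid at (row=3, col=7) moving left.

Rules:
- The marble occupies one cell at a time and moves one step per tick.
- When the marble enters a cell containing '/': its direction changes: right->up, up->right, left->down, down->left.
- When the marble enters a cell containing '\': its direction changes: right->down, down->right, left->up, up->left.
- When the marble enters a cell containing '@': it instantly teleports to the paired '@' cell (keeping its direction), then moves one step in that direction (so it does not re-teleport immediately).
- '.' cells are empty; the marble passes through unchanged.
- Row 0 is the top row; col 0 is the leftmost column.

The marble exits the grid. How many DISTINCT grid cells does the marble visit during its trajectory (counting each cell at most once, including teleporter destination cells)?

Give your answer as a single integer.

Answer: 10

Derivation:
Step 1: enter (3,7), '.' pass, move left to (3,6)
Step 2: enter (3,6), '.' pass, move left to (3,5)
Step 3: enter (3,5), '.' pass, move left to (3,4)
Step 4: enter (3,4), '.' pass, move left to (3,3)
Step 5: enter (3,3), '.' pass, move left to (3,2)
Step 6: enter (3,2), '.' pass, move left to (3,1)
Step 7: enter (3,1), '\' deflects left->up, move up to (2,1)
Step 8: enter (2,1), '.' pass, move up to (1,1)
Step 9: enter (1,1), '.' pass, move up to (0,1)
Step 10: enter (0,1), '.' pass, move up to (-1,1)
Step 11: at (-1,1) — EXIT via top edge, pos 1
Distinct cells visited: 10 (path length 10)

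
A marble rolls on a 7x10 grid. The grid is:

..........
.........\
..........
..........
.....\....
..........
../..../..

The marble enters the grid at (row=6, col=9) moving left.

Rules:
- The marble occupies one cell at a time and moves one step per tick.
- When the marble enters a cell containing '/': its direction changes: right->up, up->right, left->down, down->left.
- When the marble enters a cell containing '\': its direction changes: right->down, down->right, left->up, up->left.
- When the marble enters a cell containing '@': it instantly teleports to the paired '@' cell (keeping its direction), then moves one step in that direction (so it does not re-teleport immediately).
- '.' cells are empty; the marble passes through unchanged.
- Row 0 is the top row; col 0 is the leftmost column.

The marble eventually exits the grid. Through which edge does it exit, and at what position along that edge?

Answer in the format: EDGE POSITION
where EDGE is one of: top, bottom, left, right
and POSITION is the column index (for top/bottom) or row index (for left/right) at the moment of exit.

Step 1: enter (6,9), '.' pass, move left to (6,8)
Step 2: enter (6,8), '.' pass, move left to (6,7)
Step 3: enter (6,7), '/' deflects left->down, move down to (7,7)
Step 4: at (7,7) — EXIT via bottom edge, pos 7

Answer: bottom 7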